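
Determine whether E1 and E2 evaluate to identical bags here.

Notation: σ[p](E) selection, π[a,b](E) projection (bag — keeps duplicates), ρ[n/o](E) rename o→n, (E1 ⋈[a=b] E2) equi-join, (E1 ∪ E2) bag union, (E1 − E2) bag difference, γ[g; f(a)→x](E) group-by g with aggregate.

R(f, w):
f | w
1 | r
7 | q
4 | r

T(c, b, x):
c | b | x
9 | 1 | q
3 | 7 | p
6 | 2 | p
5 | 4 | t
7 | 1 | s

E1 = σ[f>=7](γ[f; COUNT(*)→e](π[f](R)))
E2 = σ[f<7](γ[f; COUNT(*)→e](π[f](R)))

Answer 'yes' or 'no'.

E1 per-node cardinality:
  R → 3
  π[f](R) → 3
  γ[f; COUNT(*)→e](π[f](R)) → 3
  σ[f>=7](γ[f; COUNT(*)→e](π[f](R))) → 1
E2 per-node cardinality:
  R → 3
  π[f](R) → 3
  γ[f; COUNT(*)→e](π[f](R)) → 3
  σ[f<7](γ[f; COUNT(*)→e](π[f](R))) → 2

E1 result:
f | e
7 | 1
E2 result:
f | e
1 | 1
4 | 1
Witness: (1, 1) appears 0× in E1 but 1× in E2.

no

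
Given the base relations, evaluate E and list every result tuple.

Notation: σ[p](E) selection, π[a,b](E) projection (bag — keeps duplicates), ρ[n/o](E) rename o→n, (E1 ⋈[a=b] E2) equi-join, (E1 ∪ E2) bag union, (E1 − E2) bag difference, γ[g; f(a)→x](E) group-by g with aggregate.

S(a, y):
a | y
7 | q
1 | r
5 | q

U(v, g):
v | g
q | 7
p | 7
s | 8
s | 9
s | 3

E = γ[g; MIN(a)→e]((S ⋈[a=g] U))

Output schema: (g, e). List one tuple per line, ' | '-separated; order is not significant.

Per-node cardinality:
  S → 3
  U → 5
  (S ⋈[a=g] U) → 2
  γ[g; MIN(a)→e]((S ⋈[a=g] U)) → 1

== RESULT ==
g | e
7 | 7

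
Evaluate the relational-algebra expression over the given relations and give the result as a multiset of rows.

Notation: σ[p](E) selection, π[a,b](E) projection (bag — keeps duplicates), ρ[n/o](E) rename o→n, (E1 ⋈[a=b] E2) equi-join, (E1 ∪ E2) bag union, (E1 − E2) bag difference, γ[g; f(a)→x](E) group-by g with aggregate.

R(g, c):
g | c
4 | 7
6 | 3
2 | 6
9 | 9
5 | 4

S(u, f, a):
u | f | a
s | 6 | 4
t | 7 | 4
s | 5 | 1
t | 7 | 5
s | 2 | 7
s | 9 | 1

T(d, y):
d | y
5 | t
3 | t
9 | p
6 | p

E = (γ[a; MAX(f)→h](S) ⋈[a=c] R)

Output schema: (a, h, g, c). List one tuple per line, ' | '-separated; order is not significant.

Stepwise |·|:
  S → 6
  γ[a; MAX(f)→h](S) → 4
  R → 5
  (γ[a; MAX(f)→h](S) ⋈[a=c] R) → 2

== RESULT ==
a | h | g | c
4 | 7 | 5 | 4
7 | 2 | 4 | 7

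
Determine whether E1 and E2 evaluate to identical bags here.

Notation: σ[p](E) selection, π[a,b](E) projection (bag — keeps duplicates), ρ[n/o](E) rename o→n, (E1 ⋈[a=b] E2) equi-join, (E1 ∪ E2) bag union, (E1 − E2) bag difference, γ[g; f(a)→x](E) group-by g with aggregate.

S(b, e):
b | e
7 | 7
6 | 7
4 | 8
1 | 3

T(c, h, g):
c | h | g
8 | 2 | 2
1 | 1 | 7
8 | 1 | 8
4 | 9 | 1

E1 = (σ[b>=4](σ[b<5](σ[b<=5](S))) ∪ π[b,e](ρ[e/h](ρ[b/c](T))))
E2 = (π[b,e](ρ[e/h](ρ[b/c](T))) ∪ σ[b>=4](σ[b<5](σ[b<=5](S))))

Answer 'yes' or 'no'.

E1 stepwise |·|:
  S → 4
  σ[b<=5](S) → 2
  σ[b<5](σ[b<=5](S)) → 2
  σ[b>=4](σ[b<5](σ[b<=5](S))) → 1
  T → 4
  ρ[b/c](T) → 4
  ρ[e/h](ρ[b/c](T)) → 4
  π[b,e](ρ[e/h](ρ[b/c](T))) → 4
  (σ[b>=4](σ[b<5](σ[b<=5](S))) ∪ π[b,e](ρ[e/h](ρ[b/c](T)))) → 5
E2 stepwise |·|:
  T → 4
  ρ[b/c](T) → 4
  ρ[e/h](ρ[b/c](T)) → 4
  π[b,e](ρ[e/h](ρ[b/c](T))) → 4
  S → 4
  σ[b<=5](S) → 2
  σ[b<5](σ[b<=5](S)) → 2
  σ[b>=4](σ[b<5](σ[b<=5](S))) → 1
  (π[b,e](ρ[e/h](ρ[b/c](T))) ∪ σ[b>=4](σ[b<5](σ[b<=5](S)))) → 5

E1 and E2 produce the same multiset:
b | e
1 | 1
4 | 8
4 | 9
8 | 1
8 | 2

yes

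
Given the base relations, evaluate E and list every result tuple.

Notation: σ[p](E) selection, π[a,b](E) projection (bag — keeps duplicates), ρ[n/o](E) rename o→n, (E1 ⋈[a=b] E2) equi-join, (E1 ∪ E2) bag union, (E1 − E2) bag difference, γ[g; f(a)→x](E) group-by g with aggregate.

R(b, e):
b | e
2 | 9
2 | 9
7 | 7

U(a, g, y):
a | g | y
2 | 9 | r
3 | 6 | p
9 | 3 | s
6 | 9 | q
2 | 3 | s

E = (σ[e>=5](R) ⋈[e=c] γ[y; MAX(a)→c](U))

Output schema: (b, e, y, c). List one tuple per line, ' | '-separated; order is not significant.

Stepwise |·|:
  R → 3
  σ[e>=5](R) → 3
  U → 5
  γ[y; MAX(a)→c](U) → 4
  (σ[e>=5](R) ⋈[e=c] γ[y; MAX(a)→c](U)) → 2

== RESULT ==
b | e | y | c
2 | 9 | s | 9
2 | 9 | s | 9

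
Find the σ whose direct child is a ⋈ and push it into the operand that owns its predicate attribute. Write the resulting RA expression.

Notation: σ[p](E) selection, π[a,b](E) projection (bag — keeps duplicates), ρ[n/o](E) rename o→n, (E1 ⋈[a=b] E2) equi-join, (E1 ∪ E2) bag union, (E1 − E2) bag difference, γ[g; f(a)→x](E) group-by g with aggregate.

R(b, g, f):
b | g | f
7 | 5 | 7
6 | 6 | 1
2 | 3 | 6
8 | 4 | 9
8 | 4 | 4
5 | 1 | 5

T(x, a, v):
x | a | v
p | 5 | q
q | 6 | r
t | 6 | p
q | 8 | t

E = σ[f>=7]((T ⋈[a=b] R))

σ filters on f, owned by the right side.
E' = (T ⋈[a=b] σ[f>=7](R))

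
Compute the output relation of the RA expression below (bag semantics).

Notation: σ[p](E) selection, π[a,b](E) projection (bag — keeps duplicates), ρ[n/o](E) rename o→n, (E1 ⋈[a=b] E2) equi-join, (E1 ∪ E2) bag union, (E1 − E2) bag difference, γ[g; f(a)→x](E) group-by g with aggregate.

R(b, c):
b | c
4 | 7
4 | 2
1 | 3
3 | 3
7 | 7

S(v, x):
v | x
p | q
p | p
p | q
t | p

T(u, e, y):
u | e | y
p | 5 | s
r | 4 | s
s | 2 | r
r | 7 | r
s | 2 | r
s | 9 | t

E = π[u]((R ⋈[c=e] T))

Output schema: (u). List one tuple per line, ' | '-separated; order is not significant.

Subexpression sizes:
  R → 5
  T → 6
  (R ⋈[c=e] T) → 4
  π[u]((R ⋈[c=e] T)) → 4

== RESULT ==
u
r
r
s
s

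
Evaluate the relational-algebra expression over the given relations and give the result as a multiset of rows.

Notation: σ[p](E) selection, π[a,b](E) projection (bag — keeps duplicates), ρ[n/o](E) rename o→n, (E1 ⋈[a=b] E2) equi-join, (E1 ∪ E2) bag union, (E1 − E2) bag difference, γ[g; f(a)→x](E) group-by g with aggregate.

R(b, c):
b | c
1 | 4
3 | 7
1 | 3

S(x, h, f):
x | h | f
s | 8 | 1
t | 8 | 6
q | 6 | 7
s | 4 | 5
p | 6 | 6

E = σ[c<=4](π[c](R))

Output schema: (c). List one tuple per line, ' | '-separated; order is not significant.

Stepwise |·|:
  R → 3
  π[c](R) → 3
  σ[c<=4](π[c](R)) → 2

== RESULT ==
c
3
4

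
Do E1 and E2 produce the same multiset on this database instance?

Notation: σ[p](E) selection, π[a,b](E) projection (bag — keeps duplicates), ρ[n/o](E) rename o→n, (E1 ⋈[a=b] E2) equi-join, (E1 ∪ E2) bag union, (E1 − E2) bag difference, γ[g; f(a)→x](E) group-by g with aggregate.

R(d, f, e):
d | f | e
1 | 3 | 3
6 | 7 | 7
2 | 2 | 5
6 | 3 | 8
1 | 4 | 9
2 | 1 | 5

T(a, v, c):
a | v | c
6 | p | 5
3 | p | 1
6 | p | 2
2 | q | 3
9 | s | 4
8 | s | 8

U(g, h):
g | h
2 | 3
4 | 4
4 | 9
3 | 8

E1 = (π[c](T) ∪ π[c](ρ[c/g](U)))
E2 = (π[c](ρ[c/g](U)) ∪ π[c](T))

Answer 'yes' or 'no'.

E1 per-node cardinality:
  T → 6
  π[c](T) → 6
  U → 4
  ρ[c/g](U) → 4
  π[c](ρ[c/g](U)) → 4
  (π[c](T) ∪ π[c](ρ[c/g](U))) → 10
E2 per-node cardinality:
  U → 4
  ρ[c/g](U) → 4
  π[c](ρ[c/g](U)) → 4
  T → 6
  π[c](T) → 6
  (π[c](ρ[c/g](U)) ∪ π[c](T)) → 10

E1 and E2 produce the same multiset:
c
1
2
2
3
3
4
4
4
5
8

yes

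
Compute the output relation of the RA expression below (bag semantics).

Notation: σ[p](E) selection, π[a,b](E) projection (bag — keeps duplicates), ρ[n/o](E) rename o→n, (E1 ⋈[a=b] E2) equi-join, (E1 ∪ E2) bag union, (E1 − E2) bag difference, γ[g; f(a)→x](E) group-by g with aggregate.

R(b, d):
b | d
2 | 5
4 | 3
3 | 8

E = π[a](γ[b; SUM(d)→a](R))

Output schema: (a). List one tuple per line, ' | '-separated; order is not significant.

Per-node cardinality:
  R → 3
  γ[b; SUM(d)→a](R) → 3
  π[a](γ[b; SUM(d)→a](R)) → 3

== RESULT ==
a
3
5
8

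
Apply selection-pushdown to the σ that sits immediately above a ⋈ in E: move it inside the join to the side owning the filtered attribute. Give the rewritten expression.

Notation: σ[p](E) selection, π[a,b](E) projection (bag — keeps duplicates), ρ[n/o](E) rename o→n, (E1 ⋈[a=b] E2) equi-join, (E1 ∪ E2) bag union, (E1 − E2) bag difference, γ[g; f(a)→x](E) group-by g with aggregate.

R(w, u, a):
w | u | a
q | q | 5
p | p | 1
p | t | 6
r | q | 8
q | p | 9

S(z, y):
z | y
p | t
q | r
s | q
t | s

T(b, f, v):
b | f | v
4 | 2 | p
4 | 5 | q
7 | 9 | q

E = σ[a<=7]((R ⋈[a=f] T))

σ filters on a, owned by the left side.
E' = (σ[a<=7](R) ⋈[a=f] T)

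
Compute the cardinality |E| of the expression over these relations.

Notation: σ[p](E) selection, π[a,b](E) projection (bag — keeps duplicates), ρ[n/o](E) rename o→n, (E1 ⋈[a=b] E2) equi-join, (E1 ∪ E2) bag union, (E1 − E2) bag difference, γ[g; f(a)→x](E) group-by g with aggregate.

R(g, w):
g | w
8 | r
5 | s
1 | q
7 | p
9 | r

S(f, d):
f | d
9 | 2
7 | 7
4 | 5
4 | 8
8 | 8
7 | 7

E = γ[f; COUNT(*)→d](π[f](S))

Subexpression sizes:
  S → 6
  π[f](S) → 6
  γ[f; COUNT(*)→d](π[f](S)) → 4

|E| = 4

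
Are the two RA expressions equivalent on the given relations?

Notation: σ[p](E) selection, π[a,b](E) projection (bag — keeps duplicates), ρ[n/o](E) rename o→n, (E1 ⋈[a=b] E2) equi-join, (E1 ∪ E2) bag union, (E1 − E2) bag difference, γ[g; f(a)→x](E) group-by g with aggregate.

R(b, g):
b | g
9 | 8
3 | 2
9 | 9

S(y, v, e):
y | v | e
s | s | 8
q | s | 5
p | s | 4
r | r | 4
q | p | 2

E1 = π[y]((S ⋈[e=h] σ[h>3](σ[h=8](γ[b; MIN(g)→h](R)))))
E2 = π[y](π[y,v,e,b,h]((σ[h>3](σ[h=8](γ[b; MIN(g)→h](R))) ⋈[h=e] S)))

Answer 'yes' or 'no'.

E1 row counts bottom-up:
  S → 5
  R → 3
  γ[b; MIN(g)→h](R) → 2
  σ[h=8](γ[b; MIN(g)→h](R)) → 1
  σ[h>3](σ[h=8](γ[b; MIN(g)→h](R))) → 1
  (S ⋈[e=h] σ[h>3](σ[h=8](γ[b; MIN(g)→h](R)))) → 1
  π[y]((S ⋈[e=h] σ[h>3](σ[h=8](γ[b; MIN(g)→h](R))))) → 1
E2 row counts bottom-up:
  R → 3
  γ[b; MIN(g)→h](R) → 2
  σ[h=8](γ[b; MIN(g)→h](R)) → 1
  σ[h>3](σ[h=8](γ[b; MIN(g)→h](R))) → 1
  S → 5
  (σ[h>3](σ[h=8](γ[b; MIN(g)→h](R))) ⋈[h=e] S) → 1
  π[y,v,e,b,h]((σ[h>3](σ[h=8](γ[b; MIN(g)→h](R))) ⋈[h=e] S)) → 1
  π[y](π[y,v,e,b,h]((σ[h>3](σ[h=8](γ[b; MIN(g)→h](R))) ⋈[h=e] S))) → 1

E1 and E2 produce the same multiset:
y
s

yes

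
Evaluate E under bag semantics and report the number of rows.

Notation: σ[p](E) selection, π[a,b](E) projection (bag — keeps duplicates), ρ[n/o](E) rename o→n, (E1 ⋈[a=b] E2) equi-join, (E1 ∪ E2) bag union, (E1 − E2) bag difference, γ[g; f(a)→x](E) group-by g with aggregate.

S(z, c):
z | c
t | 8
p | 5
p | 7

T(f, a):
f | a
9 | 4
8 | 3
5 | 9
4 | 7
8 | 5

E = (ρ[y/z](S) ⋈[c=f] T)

Stepwise |·|:
  S → 3
  ρ[y/z](S) → 3
  T → 5
  (ρ[y/z](S) ⋈[c=f] T) → 3

|E| = 3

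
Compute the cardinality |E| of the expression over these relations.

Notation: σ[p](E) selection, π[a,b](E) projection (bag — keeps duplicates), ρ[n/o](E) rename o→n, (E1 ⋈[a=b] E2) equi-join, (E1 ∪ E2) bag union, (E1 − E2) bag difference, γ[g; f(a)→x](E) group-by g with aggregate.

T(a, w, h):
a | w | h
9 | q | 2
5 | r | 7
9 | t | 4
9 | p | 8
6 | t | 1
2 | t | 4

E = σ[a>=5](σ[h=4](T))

Row counts bottom-up:
  T → 6
  σ[h=4](T) → 2
  σ[a>=5](σ[h=4](T)) → 1

|E| = 1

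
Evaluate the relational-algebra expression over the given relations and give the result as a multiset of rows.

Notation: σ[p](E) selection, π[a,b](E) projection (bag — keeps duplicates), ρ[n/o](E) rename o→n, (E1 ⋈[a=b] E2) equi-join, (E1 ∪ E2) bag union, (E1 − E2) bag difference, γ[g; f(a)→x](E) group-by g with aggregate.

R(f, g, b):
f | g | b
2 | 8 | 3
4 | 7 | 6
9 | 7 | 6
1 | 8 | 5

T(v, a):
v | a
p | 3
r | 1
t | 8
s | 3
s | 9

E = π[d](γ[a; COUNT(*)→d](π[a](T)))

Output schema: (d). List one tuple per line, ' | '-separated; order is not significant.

Subexpression sizes:
  T → 5
  π[a](T) → 5
  γ[a; COUNT(*)→d](π[a](T)) → 4
  π[d](γ[a; COUNT(*)→d](π[a](T))) → 4

== RESULT ==
d
1
1
1
2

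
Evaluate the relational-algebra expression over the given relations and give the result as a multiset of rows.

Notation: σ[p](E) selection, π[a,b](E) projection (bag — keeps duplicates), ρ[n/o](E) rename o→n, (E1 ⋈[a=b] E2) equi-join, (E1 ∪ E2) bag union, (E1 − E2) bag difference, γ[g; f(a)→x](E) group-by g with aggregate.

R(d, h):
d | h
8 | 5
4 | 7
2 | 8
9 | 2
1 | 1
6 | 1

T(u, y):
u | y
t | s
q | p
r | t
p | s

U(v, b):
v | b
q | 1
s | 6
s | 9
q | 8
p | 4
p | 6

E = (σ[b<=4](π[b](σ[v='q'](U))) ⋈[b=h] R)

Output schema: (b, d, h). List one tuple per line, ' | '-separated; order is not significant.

Subexpression sizes:
  U → 6
  σ[v='q'](U) → 2
  π[b](σ[v='q'](U)) → 2
  σ[b<=4](π[b](σ[v='q'](U))) → 1
  R → 6
  (σ[b<=4](π[b](σ[v='q'](U))) ⋈[b=h] R) → 2

== RESULT ==
b | d | h
1 | 1 | 1
1 | 6 | 1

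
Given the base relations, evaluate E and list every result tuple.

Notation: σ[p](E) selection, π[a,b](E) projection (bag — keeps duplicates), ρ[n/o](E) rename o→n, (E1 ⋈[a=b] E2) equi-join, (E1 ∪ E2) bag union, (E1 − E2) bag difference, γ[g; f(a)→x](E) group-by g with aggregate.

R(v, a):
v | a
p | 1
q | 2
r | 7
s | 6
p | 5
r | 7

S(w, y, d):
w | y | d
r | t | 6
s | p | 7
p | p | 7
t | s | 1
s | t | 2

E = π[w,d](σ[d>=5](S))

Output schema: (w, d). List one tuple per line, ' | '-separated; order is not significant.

Stepwise |·|:
  S → 5
  σ[d>=5](S) → 3
  π[w,d](σ[d>=5](S)) → 3

== RESULT ==
w | d
p | 7
r | 6
s | 7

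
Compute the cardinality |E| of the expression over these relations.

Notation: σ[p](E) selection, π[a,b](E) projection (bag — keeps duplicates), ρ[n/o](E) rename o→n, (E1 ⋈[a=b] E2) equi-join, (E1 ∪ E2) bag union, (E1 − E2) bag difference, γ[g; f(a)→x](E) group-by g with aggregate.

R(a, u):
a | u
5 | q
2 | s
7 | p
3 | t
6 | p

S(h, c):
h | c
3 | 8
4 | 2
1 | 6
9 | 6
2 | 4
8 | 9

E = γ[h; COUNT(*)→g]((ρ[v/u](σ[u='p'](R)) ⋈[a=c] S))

Subexpression sizes:
  R → 5
  σ[u='p'](R) → 2
  ρ[v/u](σ[u='p'](R)) → 2
  S → 6
  (ρ[v/u](σ[u='p'](R)) ⋈[a=c] S) → 2
  γ[h; COUNT(*)→g]((ρ[v/u](σ[u='p'](R)) ⋈[a=c] S)) → 2

|E| = 2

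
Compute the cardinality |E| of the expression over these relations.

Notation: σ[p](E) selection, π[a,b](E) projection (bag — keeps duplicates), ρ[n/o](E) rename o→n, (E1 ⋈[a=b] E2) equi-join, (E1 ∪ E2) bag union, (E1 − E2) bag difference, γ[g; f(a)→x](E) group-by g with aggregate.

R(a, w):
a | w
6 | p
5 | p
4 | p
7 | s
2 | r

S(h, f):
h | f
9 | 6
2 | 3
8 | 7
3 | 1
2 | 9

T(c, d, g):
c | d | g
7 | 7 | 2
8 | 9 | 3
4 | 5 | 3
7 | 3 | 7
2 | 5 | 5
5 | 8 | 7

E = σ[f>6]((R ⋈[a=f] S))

Stepwise |·|:
  R → 5
  S → 5
  (R ⋈[a=f] S) → 2
  σ[f>6]((R ⋈[a=f] S)) → 1

|E| = 1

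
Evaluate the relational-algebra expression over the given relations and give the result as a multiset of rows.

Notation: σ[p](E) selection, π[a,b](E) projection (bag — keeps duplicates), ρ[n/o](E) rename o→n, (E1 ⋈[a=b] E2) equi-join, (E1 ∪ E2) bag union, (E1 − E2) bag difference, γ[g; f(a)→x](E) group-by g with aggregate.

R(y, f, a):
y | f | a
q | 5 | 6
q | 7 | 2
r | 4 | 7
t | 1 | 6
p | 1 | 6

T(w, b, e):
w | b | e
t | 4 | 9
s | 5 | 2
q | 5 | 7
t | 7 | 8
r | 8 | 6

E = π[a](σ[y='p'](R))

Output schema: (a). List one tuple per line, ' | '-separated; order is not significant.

Stepwise |·|:
  R → 5
  σ[y='p'](R) → 1
  π[a](σ[y='p'](R)) → 1

== RESULT ==
a
6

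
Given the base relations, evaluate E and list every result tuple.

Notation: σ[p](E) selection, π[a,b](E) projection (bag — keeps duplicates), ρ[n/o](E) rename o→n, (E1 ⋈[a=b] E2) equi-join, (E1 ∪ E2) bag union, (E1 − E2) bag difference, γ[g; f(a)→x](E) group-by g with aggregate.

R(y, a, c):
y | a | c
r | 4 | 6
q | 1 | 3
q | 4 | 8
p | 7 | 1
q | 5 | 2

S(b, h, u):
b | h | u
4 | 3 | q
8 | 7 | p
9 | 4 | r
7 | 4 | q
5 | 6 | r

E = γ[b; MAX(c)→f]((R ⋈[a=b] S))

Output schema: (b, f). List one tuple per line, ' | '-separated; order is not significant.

Per-node cardinality:
  R → 5
  S → 5
  (R ⋈[a=b] S) → 4
  γ[b; MAX(c)→f]((R ⋈[a=b] S)) → 3

== RESULT ==
b | f
4 | 8
5 | 2
7 | 1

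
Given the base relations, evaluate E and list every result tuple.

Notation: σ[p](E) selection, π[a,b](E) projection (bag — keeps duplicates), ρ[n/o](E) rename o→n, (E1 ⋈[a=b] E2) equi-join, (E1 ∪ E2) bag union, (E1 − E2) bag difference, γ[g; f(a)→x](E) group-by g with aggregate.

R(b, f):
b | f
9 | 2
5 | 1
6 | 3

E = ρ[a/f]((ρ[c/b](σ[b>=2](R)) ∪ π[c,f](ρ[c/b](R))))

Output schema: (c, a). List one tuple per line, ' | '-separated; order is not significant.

Stepwise |·|:
  R → 3
  σ[b>=2](R) → 3
  ρ[c/b](σ[b>=2](R)) → 3
  R → 3
  ρ[c/b](R) → 3
  π[c,f](ρ[c/b](R)) → 3
  (ρ[c/b](σ[b>=2](R)) ∪ π[c,f](ρ[c/b](R))) → 6
  ρ[a/f]((ρ[c/b](σ[b>=2](R)) ∪ π[c,f](ρ[c/b](R)))) → 6

== RESULT ==
c | a
5 | 1
5 | 1
6 | 3
6 | 3
9 | 2
9 | 2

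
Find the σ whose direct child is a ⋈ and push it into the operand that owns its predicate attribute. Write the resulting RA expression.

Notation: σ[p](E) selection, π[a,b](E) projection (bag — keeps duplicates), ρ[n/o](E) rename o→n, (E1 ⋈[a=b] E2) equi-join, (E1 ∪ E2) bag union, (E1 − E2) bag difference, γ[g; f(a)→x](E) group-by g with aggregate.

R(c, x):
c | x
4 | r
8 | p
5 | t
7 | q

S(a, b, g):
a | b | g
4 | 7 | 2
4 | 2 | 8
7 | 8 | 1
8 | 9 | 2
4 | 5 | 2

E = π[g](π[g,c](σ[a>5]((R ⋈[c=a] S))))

σ filters on a, owned by the right side.
E' = π[g](π[g,c]((R ⋈[c=a] σ[a>5](S))))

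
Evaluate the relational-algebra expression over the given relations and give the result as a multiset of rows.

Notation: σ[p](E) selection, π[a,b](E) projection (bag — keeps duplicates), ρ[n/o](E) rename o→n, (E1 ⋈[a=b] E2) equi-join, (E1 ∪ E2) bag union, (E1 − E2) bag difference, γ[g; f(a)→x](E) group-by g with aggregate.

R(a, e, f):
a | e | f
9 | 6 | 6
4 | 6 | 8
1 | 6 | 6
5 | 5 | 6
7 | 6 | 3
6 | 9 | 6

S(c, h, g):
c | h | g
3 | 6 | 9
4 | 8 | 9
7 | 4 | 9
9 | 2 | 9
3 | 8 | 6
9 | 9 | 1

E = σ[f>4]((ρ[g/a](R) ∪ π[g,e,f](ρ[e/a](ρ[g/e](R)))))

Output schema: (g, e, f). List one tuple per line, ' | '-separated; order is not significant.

Row counts bottom-up:
  R → 6
  ρ[g/a](R) → 6
  R → 6
  ρ[g/e](R) → 6
  ρ[e/a](ρ[g/e](R)) → 6
  π[g,e,f](ρ[e/a](ρ[g/e](R))) → 6
  (ρ[g/a](R) ∪ π[g,e,f](ρ[e/a](ρ[g/e](R)))) → 12
  σ[f>4]((ρ[g/a](R) ∪ π[g,e,f](ρ[e/a](ρ[g/e](R))))) → 10

== RESULT ==
g | e | f
1 | 6 | 6
4 | 6 | 8
5 | 5 | 6
5 | 5 | 6
6 | 1 | 6
6 | 4 | 8
6 | 9 | 6
6 | 9 | 6
9 | 6 | 6
9 | 6 | 6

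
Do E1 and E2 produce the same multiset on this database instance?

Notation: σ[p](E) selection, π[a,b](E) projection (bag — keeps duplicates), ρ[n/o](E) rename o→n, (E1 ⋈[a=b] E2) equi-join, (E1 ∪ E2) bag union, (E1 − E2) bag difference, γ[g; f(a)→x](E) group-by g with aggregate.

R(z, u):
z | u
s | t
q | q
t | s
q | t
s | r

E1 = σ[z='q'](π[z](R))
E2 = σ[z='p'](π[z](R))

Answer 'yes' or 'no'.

E1 subexpression sizes:
  R → 5
  π[z](R) → 5
  σ[z='q'](π[z](R)) → 2
E2 subexpression sizes:
  R → 5
  π[z](R) → 5
  σ[z='p'](π[z](R)) → 0

E1 result:
z
q
q
E2 result:
z
(0 rows)
Witness: ('q',) appears 2× in E1 but 0× in E2.

no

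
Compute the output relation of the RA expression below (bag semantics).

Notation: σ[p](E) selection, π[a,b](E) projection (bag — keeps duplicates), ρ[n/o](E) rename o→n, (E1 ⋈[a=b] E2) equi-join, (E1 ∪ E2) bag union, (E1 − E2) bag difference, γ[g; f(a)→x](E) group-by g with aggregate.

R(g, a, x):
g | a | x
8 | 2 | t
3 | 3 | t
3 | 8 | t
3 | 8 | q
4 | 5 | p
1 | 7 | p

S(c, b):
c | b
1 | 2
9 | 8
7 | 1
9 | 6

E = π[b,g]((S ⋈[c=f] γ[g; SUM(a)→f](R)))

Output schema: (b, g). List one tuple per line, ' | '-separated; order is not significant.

Stepwise |·|:
  S → 4
  R → 6
  γ[g; SUM(a)→f](R) → 4
  (S ⋈[c=f] γ[g; SUM(a)→f](R)) → 1
  π[b,g]((S ⋈[c=f] γ[g; SUM(a)→f](R))) → 1

== RESULT ==
b | g
1 | 1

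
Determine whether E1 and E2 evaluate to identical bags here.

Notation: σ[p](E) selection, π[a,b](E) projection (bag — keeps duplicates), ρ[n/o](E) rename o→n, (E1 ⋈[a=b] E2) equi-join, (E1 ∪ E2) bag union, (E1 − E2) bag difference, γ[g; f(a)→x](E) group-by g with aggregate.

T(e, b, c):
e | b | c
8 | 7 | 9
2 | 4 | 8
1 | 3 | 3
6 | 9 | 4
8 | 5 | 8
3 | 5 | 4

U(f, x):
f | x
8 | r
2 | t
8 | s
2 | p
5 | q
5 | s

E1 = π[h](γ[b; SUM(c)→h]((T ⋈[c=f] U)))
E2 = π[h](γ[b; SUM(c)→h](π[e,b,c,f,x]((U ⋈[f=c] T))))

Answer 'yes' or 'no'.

E1 row counts bottom-up:
  T → 6
  U → 6
  (T ⋈[c=f] U) → 4
  γ[b; SUM(c)→h]((T ⋈[c=f] U)) → 2
  π[h](γ[b; SUM(c)→h]((T ⋈[c=f] U))) → 2
E2 row counts bottom-up:
  U → 6
  T → 6
  (U ⋈[f=c] T) → 4
  π[e,b,c,f,x]((U ⋈[f=c] T)) → 4
  γ[b; SUM(c)→h](π[e,b,c,f,x]((U ⋈[f=c] T))) → 2
  π[h](γ[b; SUM(c)→h](π[e,b,c,f,x]((U ⋈[f=c] T)))) → 2

E1 and E2 produce the same multiset:
h
16
16

yes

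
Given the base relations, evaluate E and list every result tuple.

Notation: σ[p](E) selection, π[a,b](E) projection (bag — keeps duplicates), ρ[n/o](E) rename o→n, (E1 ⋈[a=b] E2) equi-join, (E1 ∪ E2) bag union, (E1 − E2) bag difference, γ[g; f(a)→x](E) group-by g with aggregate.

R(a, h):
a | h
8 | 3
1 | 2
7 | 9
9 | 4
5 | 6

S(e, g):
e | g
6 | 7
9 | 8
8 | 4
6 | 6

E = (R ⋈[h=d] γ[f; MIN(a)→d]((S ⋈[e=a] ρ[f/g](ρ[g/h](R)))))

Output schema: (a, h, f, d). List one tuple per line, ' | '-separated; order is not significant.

Stepwise |·|:
  R → 5
  S → 4
  R → 5
  ρ[g/h](R) → 5
  ρ[f/g](ρ[g/h](R)) → 5
  (S ⋈[e=a] ρ[f/g](ρ[g/h](R))) → 2
  γ[f; MIN(a)→d]((S ⋈[e=a] ρ[f/g](ρ[g/h](R)))) → 2
  (R ⋈[h=d] γ[f; MIN(a)→d]((S ⋈[e=a] ρ[f/g](ρ[g/h](R))))) → 1

== RESULT ==
a | h | f | d
7 | 9 | 4 | 9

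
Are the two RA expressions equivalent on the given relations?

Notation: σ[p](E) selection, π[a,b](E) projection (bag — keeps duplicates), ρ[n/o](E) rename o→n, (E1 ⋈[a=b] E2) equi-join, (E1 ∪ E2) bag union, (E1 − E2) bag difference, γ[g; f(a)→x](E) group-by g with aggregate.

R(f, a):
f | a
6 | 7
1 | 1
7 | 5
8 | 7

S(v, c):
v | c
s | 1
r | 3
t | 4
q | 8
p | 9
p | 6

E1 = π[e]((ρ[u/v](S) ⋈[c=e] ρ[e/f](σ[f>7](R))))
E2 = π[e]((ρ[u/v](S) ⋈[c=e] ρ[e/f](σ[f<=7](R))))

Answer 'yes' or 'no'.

E1 row counts bottom-up:
  S → 6
  ρ[u/v](S) → 6
  R → 4
  σ[f>7](R) → 1
  ρ[e/f](σ[f>7](R)) → 1
  (ρ[u/v](S) ⋈[c=e] ρ[e/f](σ[f>7](R))) → 1
  π[e]((ρ[u/v](S) ⋈[c=e] ρ[e/f](σ[f>7](R)))) → 1
E2 row counts bottom-up:
  S → 6
  ρ[u/v](S) → 6
  R → 4
  σ[f<=7](R) → 3
  ρ[e/f](σ[f<=7](R)) → 3
  (ρ[u/v](S) ⋈[c=e] ρ[e/f](σ[f<=7](R))) → 2
  π[e]((ρ[u/v](S) ⋈[c=e] ρ[e/f](σ[f<=7](R)))) → 2

E1 result:
e
8
E2 result:
e
1
6
Witness: (6,) appears 0× in E1 but 1× in E2.

no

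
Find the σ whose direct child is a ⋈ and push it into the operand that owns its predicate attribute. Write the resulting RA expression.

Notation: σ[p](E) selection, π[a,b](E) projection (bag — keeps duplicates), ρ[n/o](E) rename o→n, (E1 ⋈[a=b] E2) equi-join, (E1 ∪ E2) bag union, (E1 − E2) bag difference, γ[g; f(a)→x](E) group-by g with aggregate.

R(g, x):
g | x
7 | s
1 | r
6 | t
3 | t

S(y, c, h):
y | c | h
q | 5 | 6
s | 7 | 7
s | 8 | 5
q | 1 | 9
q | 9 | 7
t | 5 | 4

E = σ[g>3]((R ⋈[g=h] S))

σ filters on g, owned by the left side.
E' = (σ[g>3](R) ⋈[g=h] S)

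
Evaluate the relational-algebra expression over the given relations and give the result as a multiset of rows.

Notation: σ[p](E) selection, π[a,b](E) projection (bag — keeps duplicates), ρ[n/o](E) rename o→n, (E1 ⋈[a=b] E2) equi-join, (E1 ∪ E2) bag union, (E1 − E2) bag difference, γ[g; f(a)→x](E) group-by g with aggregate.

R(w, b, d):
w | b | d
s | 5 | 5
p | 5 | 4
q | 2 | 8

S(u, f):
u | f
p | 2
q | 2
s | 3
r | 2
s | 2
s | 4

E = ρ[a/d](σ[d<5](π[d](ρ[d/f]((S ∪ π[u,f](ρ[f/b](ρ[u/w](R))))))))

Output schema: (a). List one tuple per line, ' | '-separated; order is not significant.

Stepwise |·|:
  S → 6
  R → 3
  ρ[u/w](R) → 3
  ρ[f/b](ρ[u/w](R)) → 3
  π[u,f](ρ[f/b](ρ[u/w](R))) → 3
  (S ∪ π[u,f](ρ[f/b](ρ[u/w](R)))) → 9
  ρ[d/f]((S ∪ π[u,f](ρ[f/b](ρ[u/w](R))))) → 9
  π[d](ρ[d/f]((S ∪ π[u,f](ρ[f/b](ρ[u/w](R)))))) → 9
  σ[d<5](π[d](ρ[d/f]((S ∪ π[u,f](ρ[f/b](ρ[u/w](R))))))) → 7
  ρ[a/d](σ[d<5](π[d](ρ[d/f]((S ∪ π[u,f](ρ[f/b](ρ[u/w](R)))))))) → 7

== RESULT ==
a
2
2
2
2
2
3
4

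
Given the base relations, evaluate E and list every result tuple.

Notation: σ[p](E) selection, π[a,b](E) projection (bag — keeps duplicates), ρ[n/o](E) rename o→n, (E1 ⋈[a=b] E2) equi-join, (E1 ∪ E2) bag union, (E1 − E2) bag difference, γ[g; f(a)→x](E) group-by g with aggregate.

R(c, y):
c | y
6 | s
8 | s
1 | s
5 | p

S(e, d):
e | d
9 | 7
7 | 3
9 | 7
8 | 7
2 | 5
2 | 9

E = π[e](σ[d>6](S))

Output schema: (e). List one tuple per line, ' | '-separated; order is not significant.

Stepwise |·|:
  S → 6
  σ[d>6](S) → 4
  π[e](σ[d>6](S)) → 4

== RESULT ==
e
2
8
9
9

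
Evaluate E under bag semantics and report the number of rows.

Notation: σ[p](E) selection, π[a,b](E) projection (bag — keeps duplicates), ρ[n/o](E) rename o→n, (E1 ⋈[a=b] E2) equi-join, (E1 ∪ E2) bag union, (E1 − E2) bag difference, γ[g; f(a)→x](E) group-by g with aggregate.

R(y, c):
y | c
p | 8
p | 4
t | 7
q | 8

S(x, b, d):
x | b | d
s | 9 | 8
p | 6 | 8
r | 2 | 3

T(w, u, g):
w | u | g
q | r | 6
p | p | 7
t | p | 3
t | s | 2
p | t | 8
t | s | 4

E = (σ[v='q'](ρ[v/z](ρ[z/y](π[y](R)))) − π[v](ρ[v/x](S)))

Row counts bottom-up:
  R → 4
  π[y](R) → 4
  ρ[z/y](π[y](R)) → 4
  ρ[v/z](ρ[z/y](π[y](R))) → 4
  σ[v='q'](ρ[v/z](ρ[z/y](π[y](R)))) → 1
  S → 3
  ρ[v/x](S) → 3
  π[v](ρ[v/x](S)) → 3
  (σ[v='q'](ρ[v/z](ρ[z/y](π[y](R)))) − π[v](ρ[v/x](S))) → 1

|E| = 1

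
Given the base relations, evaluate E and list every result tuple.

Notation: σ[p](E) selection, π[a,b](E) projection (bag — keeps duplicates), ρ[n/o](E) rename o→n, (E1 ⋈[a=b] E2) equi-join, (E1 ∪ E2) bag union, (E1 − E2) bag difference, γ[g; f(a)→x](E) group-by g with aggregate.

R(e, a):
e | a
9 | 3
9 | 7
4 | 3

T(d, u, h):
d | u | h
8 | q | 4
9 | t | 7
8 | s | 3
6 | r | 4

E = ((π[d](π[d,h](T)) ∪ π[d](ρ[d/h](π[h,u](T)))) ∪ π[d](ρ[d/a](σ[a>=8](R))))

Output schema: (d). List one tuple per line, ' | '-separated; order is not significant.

Subexpression sizes:
  T → 4
  π[d,h](T) → 4
  π[d](π[d,h](T)) → 4
  T → 4
  π[h,u](T) → 4
  ρ[d/h](π[h,u](T)) → 4
  π[d](ρ[d/h](π[h,u](T))) → 4
  (π[d](π[d,h](T)) ∪ π[d](ρ[d/h](π[h,u](T)))) → 8
  R → 3
  σ[a>=8](R) → 0
  ρ[d/a](σ[a>=8](R)) → 0
  π[d](ρ[d/a](σ[a>=8](R))) → 0
  ((π[d](π[d,h](T)) ∪ π[d](ρ[d/h](π[h,u](T)))) ∪ π[d](ρ[d/a](σ[a>=8](R)))) → 8

== RESULT ==
d
3
4
4
6
7
8
8
9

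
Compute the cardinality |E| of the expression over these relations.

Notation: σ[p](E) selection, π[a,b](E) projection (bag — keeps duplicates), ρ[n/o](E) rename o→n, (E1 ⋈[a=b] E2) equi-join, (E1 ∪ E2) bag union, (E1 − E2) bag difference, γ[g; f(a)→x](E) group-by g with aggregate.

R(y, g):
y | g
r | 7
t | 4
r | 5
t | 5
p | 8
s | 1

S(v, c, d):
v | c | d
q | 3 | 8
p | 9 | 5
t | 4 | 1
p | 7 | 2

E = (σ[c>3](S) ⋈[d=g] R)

Stepwise |·|:
  S → 4
  σ[c>3](S) → 3
  R → 6
  (σ[c>3](S) ⋈[d=g] R) → 3

|E| = 3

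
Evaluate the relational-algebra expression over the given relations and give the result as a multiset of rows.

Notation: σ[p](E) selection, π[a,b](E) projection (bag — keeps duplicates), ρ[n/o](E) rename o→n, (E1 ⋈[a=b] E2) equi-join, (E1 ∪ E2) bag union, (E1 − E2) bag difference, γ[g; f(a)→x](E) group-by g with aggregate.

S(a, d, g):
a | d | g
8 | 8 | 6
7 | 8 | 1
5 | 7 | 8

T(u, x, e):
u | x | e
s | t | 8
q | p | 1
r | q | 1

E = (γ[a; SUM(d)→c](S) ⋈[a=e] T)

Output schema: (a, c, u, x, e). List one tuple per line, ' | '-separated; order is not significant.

Row counts bottom-up:
  S → 3
  γ[a; SUM(d)→c](S) → 3
  T → 3
  (γ[a; SUM(d)→c](S) ⋈[a=e] T) → 1

== RESULT ==
a | c | u | x | e
8 | 8 | s | t | 8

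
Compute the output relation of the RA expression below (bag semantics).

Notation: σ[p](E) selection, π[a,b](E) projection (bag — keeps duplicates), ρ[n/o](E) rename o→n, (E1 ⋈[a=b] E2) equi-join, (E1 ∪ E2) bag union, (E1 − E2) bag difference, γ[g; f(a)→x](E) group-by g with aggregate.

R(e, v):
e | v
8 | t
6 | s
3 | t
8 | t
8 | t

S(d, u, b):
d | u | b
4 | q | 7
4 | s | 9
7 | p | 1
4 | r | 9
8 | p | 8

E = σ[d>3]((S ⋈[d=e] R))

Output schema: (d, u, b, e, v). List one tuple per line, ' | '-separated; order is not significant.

Per-node cardinality:
  S → 5
  R → 5
  (S ⋈[d=e] R) → 3
  σ[d>3]((S ⋈[d=e] R)) → 3

== RESULT ==
d | u | b | e | v
8 | p | 8 | 8 | t
8 | p | 8 | 8 | t
8 | p | 8 | 8 | t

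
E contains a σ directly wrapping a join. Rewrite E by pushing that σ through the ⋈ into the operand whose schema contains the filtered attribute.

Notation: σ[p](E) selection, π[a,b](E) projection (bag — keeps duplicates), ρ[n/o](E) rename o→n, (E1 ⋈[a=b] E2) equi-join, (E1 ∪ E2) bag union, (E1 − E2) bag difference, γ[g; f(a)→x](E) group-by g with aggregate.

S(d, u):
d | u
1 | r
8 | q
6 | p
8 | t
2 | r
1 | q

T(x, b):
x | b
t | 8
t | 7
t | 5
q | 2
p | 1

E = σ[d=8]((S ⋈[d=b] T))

σ filters on d, owned by the left side.
E' = (σ[d=8](S) ⋈[d=b] T)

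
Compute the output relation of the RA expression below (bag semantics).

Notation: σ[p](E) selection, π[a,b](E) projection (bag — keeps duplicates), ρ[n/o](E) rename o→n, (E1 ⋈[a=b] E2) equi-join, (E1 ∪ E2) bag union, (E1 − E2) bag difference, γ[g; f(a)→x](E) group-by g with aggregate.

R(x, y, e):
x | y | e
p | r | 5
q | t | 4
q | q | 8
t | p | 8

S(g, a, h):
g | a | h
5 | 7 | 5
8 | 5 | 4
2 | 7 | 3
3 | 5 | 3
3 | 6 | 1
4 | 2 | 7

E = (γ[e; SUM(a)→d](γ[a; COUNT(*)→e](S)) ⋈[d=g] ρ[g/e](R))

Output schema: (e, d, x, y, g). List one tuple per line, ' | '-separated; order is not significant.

Stepwise |·|:
  S → 6
  γ[a; COUNT(*)→e](S) → 4
  γ[e; SUM(a)→d](γ[a; COUNT(*)→e](S)) → 2
  R → 4
  ρ[g/e](R) → 4
  (γ[e; SUM(a)→d](γ[a; COUNT(*)→e](S)) ⋈[d=g] ρ[g/e](R)) → 2

== RESULT ==
e | d | x | y | g
1 | 8 | q | q | 8
1 | 8 | t | p | 8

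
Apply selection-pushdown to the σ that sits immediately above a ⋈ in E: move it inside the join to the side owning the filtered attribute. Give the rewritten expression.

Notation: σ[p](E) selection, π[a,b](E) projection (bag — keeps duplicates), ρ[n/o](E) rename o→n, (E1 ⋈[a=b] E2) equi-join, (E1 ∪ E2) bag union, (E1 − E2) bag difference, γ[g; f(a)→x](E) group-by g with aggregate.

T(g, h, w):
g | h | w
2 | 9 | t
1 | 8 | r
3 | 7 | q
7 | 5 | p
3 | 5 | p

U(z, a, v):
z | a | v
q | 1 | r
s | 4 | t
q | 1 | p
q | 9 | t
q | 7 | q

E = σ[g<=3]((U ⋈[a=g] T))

σ filters on g, owned by the right side.
E' = (U ⋈[a=g] σ[g<=3](T))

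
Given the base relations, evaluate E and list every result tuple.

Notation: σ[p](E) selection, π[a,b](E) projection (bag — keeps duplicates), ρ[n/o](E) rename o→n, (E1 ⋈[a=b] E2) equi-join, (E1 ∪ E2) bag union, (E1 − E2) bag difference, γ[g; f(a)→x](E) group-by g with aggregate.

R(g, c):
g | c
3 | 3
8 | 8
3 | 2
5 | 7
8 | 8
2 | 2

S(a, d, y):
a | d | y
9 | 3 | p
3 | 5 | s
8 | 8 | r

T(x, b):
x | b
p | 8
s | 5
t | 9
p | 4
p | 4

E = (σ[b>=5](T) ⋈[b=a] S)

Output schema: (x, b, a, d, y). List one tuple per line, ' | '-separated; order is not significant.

Subexpression sizes:
  T → 5
  σ[b>=5](T) → 3
  S → 3
  (σ[b>=5](T) ⋈[b=a] S) → 2

== RESULT ==
x | b | a | d | y
p | 8 | 8 | 8 | r
t | 9 | 9 | 3 | p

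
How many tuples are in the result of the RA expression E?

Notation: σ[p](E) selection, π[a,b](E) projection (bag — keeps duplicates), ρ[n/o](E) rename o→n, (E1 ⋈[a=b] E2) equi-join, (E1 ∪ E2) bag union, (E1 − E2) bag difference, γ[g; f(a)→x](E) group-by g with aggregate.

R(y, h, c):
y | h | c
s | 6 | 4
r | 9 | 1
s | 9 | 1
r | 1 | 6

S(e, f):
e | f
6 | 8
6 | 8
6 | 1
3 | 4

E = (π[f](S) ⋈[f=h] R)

Subexpression sizes:
  S → 4
  π[f](S) → 4
  R → 4
  (π[f](S) ⋈[f=h] R) → 1

|E| = 1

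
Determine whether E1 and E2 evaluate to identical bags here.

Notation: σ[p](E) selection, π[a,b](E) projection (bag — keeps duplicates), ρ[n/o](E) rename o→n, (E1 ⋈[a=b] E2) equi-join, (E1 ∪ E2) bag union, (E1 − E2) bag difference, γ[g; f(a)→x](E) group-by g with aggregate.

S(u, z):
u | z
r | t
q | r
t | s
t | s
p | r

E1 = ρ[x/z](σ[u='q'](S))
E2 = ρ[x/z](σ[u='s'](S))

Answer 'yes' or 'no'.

E1 subexpression sizes:
  S → 5
  σ[u='q'](S) → 1
  ρ[x/z](σ[u='q'](S)) → 1
E2 subexpression sizes:
  S → 5
  σ[u='s'](S) → 0
  ρ[x/z](σ[u='s'](S)) → 0

E1 result:
u | x
q | r
E2 result:
u | x
(0 rows)
Witness: ('q', 'r') appears 1× in E1 but 0× in E2.

no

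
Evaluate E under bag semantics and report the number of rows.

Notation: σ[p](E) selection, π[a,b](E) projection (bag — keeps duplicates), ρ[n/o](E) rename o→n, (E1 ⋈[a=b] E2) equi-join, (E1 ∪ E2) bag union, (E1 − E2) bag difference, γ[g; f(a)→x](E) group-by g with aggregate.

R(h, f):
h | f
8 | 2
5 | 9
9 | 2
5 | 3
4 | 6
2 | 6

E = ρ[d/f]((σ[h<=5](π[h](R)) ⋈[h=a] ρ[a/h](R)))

Subexpression sizes:
  R → 6
  π[h](R) → 6
  σ[h<=5](π[h](R)) → 4
  R → 6
  ρ[a/h](R) → 6
  (σ[h<=5](π[h](R)) ⋈[h=a] ρ[a/h](R)) → 6
  ρ[d/f]((σ[h<=5](π[h](R)) ⋈[h=a] ρ[a/h](R))) → 6

|E| = 6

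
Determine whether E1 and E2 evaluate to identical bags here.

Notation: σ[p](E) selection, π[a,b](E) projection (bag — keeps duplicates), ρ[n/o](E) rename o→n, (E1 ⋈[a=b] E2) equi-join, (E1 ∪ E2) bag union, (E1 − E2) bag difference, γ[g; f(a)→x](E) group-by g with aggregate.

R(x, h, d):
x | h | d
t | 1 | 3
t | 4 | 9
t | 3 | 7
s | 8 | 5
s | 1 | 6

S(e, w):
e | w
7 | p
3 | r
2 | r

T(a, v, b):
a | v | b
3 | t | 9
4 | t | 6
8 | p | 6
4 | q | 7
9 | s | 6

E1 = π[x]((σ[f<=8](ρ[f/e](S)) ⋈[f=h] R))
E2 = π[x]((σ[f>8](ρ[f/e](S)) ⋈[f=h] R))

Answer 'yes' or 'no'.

E1 stepwise |·|:
  S → 3
  ρ[f/e](S) → 3
  σ[f<=8](ρ[f/e](S)) → 3
  R → 5
  (σ[f<=8](ρ[f/e](S)) ⋈[f=h] R) → 1
  π[x]((σ[f<=8](ρ[f/e](S)) ⋈[f=h] R)) → 1
E2 stepwise |·|:
  S → 3
  ρ[f/e](S) → 3
  σ[f>8](ρ[f/e](S)) → 0
  R → 5
  (σ[f>8](ρ[f/e](S)) ⋈[f=h] R) → 0
  π[x]((σ[f>8](ρ[f/e](S)) ⋈[f=h] R)) → 0

E1 result:
x
t
E2 result:
x
(0 rows)
Witness: ('t',) appears 1× in E1 but 0× in E2.

no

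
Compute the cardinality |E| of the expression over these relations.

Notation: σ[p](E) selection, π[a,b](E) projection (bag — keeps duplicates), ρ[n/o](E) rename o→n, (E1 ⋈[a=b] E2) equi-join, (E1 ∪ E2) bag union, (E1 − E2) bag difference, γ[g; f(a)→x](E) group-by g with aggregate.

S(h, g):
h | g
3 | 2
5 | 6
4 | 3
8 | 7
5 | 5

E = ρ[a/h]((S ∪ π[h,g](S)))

Row counts bottom-up:
  S → 5
  S → 5
  π[h,g](S) → 5
  (S ∪ π[h,g](S)) → 10
  ρ[a/h]((S ∪ π[h,g](S))) → 10

|E| = 10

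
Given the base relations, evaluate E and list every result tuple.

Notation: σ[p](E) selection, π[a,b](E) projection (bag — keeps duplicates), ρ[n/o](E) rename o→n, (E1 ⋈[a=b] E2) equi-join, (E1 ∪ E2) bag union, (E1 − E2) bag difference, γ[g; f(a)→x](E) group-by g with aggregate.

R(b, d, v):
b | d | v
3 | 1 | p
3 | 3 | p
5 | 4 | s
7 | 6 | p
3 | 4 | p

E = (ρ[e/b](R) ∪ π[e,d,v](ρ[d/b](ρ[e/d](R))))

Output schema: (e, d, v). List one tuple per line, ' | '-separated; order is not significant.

Subexpression sizes:
  R → 5
  ρ[e/b](R) → 5
  R → 5
  ρ[e/d](R) → 5
  ρ[d/b](ρ[e/d](R)) → 5
  π[e,d,v](ρ[d/b](ρ[e/d](R))) → 5
  (ρ[e/b](R) ∪ π[e,d,v](ρ[d/b](ρ[e/d](R)))) → 10

== RESULT ==
e | d | v
1 | 3 | p
3 | 1 | p
3 | 3 | p
3 | 3 | p
3 | 4 | p
4 | 3 | p
4 | 5 | s
5 | 4 | s
6 | 7 | p
7 | 6 | p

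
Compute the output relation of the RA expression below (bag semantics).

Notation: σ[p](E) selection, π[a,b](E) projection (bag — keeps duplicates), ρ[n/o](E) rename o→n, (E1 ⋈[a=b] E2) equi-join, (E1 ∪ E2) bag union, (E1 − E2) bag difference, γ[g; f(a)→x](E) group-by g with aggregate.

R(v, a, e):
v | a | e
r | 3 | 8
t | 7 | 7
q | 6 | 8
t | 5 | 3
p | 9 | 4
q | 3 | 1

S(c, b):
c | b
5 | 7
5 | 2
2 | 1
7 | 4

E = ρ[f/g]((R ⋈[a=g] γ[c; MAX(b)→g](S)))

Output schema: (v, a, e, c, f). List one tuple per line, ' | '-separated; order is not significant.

Per-node cardinality:
  R → 6
  S → 4
  γ[c; MAX(b)→g](S) → 3
  (R ⋈[a=g] γ[c; MAX(b)→g](S)) → 1
  ρ[f/g]((R ⋈[a=g] γ[c; MAX(b)→g](S))) → 1

== RESULT ==
v | a | e | c | f
t | 7 | 7 | 5 | 7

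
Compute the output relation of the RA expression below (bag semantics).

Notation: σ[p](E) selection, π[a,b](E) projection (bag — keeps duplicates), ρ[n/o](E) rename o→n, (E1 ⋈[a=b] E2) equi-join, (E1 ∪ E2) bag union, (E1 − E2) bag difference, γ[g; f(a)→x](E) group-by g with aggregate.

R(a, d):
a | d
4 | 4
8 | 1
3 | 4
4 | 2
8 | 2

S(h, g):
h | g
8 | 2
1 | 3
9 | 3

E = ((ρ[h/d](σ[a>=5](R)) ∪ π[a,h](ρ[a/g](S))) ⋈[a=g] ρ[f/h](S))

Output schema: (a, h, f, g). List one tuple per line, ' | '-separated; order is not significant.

Row counts bottom-up:
  R → 5
  σ[a>=5](R) → 2
  ρ[h/d](σ[a>=5](R)) → 2
  S → 3
  ρ[a/g](S) → 3
  π[a,h](ρ[a/g](S)) → 3
  (ρ[h/d](σ[a>=5](R)) ∪ π[a,h](ρ[a/g](S))) → 5
  S → 3
  ρ[f/h](S) → 3
  ((ρ[h/d](σ[a>=5](R)) ∪ π[a,h](ρ[a/g](S))) ⋈[a=g] ρ[f/h](S)) → 5

== RESULT ==
a | h | f | g
2 | 8 | 8 | 2
3 | 1 | 1 | 3
3 | 1 | 9 | 3
3 | 9 | 1 | 3
3 | 9 | 9 | 3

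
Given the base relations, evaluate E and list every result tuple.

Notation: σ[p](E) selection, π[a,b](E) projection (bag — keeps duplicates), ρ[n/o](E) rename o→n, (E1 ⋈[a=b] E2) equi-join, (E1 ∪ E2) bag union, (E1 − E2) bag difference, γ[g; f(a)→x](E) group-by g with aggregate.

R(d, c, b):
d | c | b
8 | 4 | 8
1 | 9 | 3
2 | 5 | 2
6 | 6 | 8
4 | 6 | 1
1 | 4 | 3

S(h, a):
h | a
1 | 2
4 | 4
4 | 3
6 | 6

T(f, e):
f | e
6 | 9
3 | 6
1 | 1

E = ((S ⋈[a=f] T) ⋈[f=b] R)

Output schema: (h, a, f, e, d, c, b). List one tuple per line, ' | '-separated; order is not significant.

Subexpression sizes:
  S → 4
  T → 3
  (S ⋈[a=f] T) → 2
  R → 6
  ((S ⋈[a=f] T) ⋈[f=b] R) → 2

== RESULT ==
h | a | f | e | d | c | b
4 | 3 | 3 | 6 | 1 | 4 | 3
4 | 3 | 3 | 6 | 1 | 9 | 3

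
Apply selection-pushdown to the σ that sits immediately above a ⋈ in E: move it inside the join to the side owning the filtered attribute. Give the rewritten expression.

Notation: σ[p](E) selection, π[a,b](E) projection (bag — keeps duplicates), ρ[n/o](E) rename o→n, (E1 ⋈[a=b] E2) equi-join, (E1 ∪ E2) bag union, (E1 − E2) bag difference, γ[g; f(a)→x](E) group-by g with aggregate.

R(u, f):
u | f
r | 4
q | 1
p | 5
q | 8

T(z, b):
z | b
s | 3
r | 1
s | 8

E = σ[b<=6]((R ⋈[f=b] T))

σ filters on b, owned by the right side.
E' = (R ⋈[f=b] σ[b<=6](T))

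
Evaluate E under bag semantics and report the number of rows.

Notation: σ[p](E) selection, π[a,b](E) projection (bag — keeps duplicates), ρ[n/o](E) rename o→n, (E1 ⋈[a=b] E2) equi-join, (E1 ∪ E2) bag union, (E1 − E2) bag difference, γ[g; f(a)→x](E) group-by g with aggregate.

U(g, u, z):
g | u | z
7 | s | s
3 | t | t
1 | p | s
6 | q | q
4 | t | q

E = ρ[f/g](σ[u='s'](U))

Stepwise |·|:
  U → 5
  σ[u='s'](U) → 1
  ρ[f/g](σ[u='s'](U)) → 1

|E| = 1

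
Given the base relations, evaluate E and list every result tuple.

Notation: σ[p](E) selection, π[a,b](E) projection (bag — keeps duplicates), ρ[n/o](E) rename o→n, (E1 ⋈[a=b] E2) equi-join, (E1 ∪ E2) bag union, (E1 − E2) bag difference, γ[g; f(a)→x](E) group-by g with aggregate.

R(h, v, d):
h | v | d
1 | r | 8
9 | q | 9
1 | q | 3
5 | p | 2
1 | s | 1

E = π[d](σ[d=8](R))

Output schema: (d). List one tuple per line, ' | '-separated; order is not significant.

Row counts bottom-up:
  R → 5
  σ[d=8](R) → 1
  π[d](σ[d=8](R)) → 1

== RESULT ==
d
8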